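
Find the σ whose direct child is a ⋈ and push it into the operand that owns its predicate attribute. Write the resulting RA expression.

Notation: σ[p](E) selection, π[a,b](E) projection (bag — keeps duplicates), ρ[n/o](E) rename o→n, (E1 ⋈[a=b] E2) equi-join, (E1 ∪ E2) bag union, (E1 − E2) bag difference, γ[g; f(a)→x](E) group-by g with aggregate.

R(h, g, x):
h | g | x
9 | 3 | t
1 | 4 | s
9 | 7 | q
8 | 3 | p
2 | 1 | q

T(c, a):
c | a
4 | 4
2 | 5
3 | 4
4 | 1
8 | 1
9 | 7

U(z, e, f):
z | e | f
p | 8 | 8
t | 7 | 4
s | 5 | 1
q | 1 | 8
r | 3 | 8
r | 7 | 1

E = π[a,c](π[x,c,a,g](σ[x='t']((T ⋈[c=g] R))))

σ filters on x, owned by the right side.
E' = π[a,c](π[x,c,a,g]((T ⋈[c=g] σ[x='t'](R))))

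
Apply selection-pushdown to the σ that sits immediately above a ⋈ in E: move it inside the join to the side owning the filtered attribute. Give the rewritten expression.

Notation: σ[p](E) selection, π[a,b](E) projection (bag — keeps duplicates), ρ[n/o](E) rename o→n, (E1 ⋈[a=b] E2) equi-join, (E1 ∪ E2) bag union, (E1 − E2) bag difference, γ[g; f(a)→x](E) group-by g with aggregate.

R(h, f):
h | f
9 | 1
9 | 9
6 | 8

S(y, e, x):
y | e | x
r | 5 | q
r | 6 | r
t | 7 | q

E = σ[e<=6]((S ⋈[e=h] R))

σ filters on e, owned by the left side.
E' = (σ[e<=6](S) ⋈[e=h] R)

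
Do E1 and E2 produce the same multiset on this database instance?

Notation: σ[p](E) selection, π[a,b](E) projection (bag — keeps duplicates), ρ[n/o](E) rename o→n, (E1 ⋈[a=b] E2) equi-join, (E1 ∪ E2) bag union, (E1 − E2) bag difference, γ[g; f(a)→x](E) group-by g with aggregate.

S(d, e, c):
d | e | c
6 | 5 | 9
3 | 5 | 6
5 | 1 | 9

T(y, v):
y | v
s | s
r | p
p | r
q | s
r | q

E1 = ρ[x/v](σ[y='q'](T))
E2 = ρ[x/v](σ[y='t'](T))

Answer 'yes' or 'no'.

E1 row counts bottom-up:
  T → 5
  σ[y='q'](T) → 1
  ρ[x/v](σ[y='q'](T)) → 1
E2 row counts bottom-up:
  T → 5
  σ[y='t'](T) → 0
  ρ[x/v](σ[y='t'](T)) → 0

E1 result:
y | x
q | s
E2 result:
y | x
(0 rows)
Witness: ('q', 's') appears 1× in E1 but 0× in E2.

no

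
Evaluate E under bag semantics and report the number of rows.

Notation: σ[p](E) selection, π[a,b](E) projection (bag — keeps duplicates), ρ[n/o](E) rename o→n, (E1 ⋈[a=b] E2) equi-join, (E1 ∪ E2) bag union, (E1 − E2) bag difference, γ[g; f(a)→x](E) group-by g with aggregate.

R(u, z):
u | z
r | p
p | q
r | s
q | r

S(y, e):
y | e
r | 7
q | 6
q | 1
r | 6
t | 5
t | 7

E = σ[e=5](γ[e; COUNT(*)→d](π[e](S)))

Stepwise |·|:
  S → 6
  π[e](S) → 6
  γ[e; COUNT(*)→d](π[e](S)) → 4
  σ[e=5](γ[e; COUNT(*)→d](π[e](S))) → 1

|E| = 1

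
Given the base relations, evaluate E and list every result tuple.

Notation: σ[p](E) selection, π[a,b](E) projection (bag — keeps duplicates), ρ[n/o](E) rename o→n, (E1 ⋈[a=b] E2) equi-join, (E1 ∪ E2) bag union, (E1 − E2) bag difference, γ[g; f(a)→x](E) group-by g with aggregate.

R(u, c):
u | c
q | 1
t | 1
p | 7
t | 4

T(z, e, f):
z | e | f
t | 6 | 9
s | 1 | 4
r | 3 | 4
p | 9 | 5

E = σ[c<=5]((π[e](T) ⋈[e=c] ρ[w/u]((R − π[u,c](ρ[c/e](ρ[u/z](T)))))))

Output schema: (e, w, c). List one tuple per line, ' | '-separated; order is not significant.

Subexpression sizes:
  T → 4
  π[e](T) → 4
  R → 4
  T → 4
  ρ[u/z](T) → 4
  ρ[c/e](ρ[u/z](T)) → 4
  π[u,c](ρ[c/e](ρ[u/z](T))) → 4
  (R − π[u,c](ρ[c/e](ρ[u/z](T)))) → 4
  ρ[w/u]((R − π[u,c](ρ[c/e](ρ[u/z](T))))) → 4
  (π[e](T) ⋈[e=c] ρ[w/u]((R − π[u,c](ρ[c/e](ρ[u/z](T)))))) → 2
  σ[c<=5]((π[e](T) ⋈[e=c] ρ[w/u]((R − π[u,c](ρ[c/e](ρ[u/z](T))))))) → 2

== RESULT ==
e | w | c
1 | q | 1
1 | t | 1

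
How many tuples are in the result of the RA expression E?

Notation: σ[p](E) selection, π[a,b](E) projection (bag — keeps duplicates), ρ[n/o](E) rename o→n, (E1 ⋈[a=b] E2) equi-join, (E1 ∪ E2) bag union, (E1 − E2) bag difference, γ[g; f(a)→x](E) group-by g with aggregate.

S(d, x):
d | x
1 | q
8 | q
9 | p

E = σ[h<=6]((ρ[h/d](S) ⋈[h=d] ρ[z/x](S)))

Subexpression sizes:
  S → 3
  ρ[h/d](S) → 3
  S → 3
  ρ[z/x](S) → 3
  (ρ[h/d](S) ⋈[h=d] ρ[z/x](S)) → 3
  σ[h<=6]((ρ[h/d](S) ⋈[h=d] ρ[z/x](S))) → 1

|E| = 1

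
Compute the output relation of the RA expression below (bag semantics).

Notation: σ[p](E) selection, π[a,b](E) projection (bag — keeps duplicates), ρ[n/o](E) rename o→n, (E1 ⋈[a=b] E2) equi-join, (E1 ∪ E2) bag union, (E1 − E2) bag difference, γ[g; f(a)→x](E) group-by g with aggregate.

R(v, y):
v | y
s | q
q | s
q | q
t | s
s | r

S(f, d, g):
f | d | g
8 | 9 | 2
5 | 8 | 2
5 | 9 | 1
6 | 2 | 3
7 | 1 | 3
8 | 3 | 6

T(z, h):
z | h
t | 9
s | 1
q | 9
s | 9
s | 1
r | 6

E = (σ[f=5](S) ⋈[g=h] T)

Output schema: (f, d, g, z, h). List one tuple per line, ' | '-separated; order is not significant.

Row counts bottom-up:
  S → 6
  σ[f=5](S) → 2
  T → 6
  (σ[f=5](S) ⋈[g=h] T) → 2

== RESULT ==
f | d | g | z | h
5 | 9 | 1 | s | 1
5 | 9 | 1 | s | 1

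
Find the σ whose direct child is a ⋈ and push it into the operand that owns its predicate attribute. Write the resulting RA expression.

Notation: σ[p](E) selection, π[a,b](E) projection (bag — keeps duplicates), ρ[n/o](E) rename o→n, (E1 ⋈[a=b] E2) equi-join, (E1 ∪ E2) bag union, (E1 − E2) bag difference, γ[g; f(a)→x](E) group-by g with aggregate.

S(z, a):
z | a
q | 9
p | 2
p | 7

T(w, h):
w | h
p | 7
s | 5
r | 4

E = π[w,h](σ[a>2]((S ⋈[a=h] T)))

σ filters on a, owned by the left side.
E' = π[w,h]((σ[a>2](S) ⋈[a=h] T))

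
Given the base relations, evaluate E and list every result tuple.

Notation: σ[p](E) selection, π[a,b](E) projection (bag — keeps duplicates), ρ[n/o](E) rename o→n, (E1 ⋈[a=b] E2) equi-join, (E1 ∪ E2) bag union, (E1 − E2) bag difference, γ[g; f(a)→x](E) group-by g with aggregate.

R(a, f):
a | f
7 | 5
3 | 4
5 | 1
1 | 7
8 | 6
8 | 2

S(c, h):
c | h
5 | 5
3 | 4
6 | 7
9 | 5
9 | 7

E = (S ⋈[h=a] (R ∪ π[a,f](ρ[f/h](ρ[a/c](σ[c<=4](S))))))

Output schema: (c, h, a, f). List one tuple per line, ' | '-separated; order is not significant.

Stepwise |·|:
  S → 5
  R → 6
  S → 5
  σ[c<=4](S) → 1
  ρ[a/c](σ[c<=4](S)) → 1
  ρ[f/h](ρ[a/c](σ[c<=4](S))) → 1
  π[a,f](ρ[f/h](ρ[a/c](σ[c<=4](S)))) → 1
  (R ∪ π[a,f](ρ[f/h](ρ[a/c](σ[c<=4](S))))) → 7
  (S ⋈[h=a] (R ∪ π[a,f](ρ[f/h](ρ[a/c](σ[c<=4](S)))))) → 4

== RESULT ==
c | h | a | f
5 | 5 | 5 | 1
6 | 7 | 7 | 5
9 | 5 | 5 | 1
9 | 7 | 7 | 5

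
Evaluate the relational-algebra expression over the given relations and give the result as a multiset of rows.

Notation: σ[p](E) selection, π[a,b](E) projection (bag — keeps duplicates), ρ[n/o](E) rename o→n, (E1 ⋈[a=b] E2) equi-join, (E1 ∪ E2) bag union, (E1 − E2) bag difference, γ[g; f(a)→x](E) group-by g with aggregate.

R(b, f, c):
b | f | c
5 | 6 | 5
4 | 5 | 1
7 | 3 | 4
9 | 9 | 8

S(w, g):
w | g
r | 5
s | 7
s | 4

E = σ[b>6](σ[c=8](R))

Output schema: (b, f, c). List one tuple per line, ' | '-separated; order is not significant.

Row counts bottom-up:
  R → 4
  σ[c=8](R) → 1
  σ[b>6](σ[c=8](R)) → 1

== RESULT ==
b | f | c
9 | 9 | 8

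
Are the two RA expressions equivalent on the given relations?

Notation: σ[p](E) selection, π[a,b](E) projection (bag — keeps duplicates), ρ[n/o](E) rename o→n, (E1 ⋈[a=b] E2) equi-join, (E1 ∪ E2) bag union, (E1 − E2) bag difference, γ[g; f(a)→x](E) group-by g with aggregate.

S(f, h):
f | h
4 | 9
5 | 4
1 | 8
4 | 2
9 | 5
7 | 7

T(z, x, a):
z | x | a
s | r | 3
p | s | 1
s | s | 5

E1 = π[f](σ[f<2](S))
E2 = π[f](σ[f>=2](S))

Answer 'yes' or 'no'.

E1 row counts bottom-up:
  S → 6
  σ[f<2](S) → 1
  π[f](σ[f<2](S)) → 1
E2 row counts bottom-up:
  S → 6
  σ[f>=2](S) → 5
  π[f](σ[f>=2](S)) → 5

E1 result:
f
1
E2 result:
f
4
4
5
7
9
Witness: (1,) appears 1× in E1 but 0× in E2.

no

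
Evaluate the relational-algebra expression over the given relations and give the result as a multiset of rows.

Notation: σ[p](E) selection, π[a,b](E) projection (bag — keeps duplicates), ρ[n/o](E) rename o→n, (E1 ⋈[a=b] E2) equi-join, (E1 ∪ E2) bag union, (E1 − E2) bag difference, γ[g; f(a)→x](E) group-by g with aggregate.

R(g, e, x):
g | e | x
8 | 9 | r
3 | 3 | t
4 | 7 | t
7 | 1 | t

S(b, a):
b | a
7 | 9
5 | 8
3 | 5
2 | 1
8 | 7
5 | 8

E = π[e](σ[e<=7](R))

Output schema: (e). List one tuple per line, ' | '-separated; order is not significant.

Per-node cardinality:
  R → 4
  σ[e<=7](R) → 3
  π[e](σ[e<=7](R)) → 3

== RESULT ==
e
1
3
7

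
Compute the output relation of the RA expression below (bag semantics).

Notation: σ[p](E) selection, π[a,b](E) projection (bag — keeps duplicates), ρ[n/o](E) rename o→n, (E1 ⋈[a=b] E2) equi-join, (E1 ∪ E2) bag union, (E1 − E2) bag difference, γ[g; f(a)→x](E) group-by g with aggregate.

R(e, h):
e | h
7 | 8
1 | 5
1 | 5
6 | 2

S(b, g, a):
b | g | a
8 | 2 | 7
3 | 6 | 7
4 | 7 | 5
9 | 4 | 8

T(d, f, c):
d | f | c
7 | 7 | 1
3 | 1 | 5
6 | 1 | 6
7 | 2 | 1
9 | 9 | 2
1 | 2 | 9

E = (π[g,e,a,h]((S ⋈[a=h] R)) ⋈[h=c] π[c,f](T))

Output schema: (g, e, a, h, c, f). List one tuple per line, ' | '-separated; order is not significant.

Stepwise |·|:
  S → 4
  R → 4
  (S ⋈[a=h] R) → 3
  π[g,e,a,h]((S ⋈[a=h] R)) → 3
  T → 6
  π[c,f](T) → 6
  (π[g,e,a,h]((S ⋈[a=h] R)) ⋈[h=c] π[c,f](T)) → 2

== RESULT ==
g | e | a | h | c | f
7 | 1 | 5 | 5 | 5 | 1
7 | 1 | 5 | 5 | 5 | 1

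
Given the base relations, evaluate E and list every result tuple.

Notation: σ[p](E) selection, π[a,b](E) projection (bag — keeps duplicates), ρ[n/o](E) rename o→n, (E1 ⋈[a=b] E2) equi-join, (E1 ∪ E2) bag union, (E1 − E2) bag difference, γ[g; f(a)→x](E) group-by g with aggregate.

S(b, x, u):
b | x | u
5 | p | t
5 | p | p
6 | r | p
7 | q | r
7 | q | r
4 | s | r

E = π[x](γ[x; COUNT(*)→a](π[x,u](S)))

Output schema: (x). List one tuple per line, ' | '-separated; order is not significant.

Row counts bottom-up:
  S → 6
  π[x,u](S) → 6
  γ[x; COUNT(*)→a](π[x,u](S)) → 4
  π[x](γ[x; COUNT(*)→a](π[x,u](S))) → 4

== RESULT ==
x
p
q
r
s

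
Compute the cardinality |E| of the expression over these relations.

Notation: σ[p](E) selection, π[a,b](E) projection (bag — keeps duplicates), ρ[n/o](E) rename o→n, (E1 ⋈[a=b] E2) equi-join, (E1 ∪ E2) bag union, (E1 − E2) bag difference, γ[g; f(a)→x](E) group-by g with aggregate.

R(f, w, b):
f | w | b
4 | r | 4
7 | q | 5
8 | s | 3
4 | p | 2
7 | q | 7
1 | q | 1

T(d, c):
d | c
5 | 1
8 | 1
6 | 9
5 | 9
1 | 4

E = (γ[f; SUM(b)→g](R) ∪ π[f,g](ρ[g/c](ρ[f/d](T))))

Stepwise |·|:
  R → 6
  γ[f; SUM(b)→g](R) → 4
  T → 5
  ρ[f/d](T) → 5
  ρ[g/c](ρ[f/d](T)) → 5
  π[f,g](ρ[g/c](ρ[f/d](T))) → 5
  (γ[f; SUM(b)→g](R) ∪ π[f,g](ρ[g/c](ρ[f/d](T)))) → 9

|E| = 9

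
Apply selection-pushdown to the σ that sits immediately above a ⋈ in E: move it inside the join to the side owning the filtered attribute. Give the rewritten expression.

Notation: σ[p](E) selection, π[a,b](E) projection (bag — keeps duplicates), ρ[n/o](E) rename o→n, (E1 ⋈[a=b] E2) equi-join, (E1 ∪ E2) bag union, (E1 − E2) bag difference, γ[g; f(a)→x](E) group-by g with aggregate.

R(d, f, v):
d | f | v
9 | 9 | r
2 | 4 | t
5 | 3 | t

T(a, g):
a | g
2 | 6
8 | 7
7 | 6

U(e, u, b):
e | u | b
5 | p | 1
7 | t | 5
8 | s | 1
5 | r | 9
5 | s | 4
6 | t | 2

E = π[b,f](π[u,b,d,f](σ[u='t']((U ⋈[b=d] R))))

σ filters on u, owned by the left side.
E' = π[b,f](π[u,b,d,f]((σ[u='t'](U) ⋈[b=d] R)))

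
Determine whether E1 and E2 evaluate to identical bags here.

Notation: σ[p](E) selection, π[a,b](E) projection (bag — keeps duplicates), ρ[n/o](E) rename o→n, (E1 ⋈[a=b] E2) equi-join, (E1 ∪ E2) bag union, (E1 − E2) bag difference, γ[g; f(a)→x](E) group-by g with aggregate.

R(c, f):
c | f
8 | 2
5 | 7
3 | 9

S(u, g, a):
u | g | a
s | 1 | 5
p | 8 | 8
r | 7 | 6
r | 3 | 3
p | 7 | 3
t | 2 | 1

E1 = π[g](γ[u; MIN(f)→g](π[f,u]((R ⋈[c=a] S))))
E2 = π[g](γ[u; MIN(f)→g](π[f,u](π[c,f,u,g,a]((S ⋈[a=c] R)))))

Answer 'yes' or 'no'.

E1 subexpression sizes:
  R → 3
  S → 6
  (R ⋈[c=a] S) → 4
  π[f,u]((R ⋈[c=a] S)) → 4
  γ[u; MIN(f)→g](π[f,u]((R ⋈[c=a] S))) → 3
  π[g](γ[u; MIN(f)→g](π[f,u]((R ⋈[c=a] S)))) → 3
E2 subexpression sizes:
  S → 6
  R → 3
  (S ⋈[a=c] R) → 4
  π[c,f,u,g,a]((S ⋈[a=c] R)) → 4
  π[f,u](π[c,f,u,g,a]((S ⋈[a=c] R))) → 4
  γ[u; MIN(f)→g](π[f,u](π[c,f,u,g,a]((S ⋈[a=c] R)))) → 3
  π[g](γ[u; MIN(f)→g](π[f,u](π[c,f,u,g,a]((S ⋈[a=c] R))))) → 3

E1 and E2 produce the same multiset:
g
2
7
9

yes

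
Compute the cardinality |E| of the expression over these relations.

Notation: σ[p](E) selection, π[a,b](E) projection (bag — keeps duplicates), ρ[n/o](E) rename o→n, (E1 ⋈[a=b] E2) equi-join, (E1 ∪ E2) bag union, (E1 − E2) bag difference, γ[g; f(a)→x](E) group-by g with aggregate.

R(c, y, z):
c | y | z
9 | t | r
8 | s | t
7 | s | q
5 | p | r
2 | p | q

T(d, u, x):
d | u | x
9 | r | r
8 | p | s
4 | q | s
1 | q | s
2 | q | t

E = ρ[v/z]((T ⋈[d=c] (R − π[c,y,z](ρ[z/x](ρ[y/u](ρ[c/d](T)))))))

Row counts bottom-up:
  T → 5
  R → 5
  T → 5
  ρ[c/d](T) → 5
  ρ[y/u](ρ[c/d](T)) → 5
  ρ[z/x](ρ[y/u](ρ[c/d](T))) → 5
  π[c,y,z](ρ[z/x](ρ[y/u](ρ[c/d](T)))) → 5
  (R − π[c,y,z](ρ[z/x](ρ[y/u](ρ[c/d](T))))) → 5
  (T ⋈[d=c] (R − π[c,y,z](ρ[z/x](ρ[y/u](ρ[c/d](T)))))) → 3
  ρ[v/z]((T ⋈[d=c] (R − π[c,y,z](ρ[z/x](ρ[y/u](ρ[c/d](T))))))) → 3

|E| = 3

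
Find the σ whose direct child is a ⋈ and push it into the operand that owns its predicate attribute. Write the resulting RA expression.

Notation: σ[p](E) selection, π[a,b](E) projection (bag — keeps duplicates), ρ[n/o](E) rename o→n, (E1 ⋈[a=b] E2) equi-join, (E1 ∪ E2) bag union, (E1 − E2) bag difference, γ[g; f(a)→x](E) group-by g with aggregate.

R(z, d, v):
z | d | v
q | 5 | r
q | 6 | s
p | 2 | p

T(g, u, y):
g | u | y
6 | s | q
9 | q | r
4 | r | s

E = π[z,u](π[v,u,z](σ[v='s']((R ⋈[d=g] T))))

σ filters on v, owned by the left side.
E' = π[z,u](π[v,u,z]((σ[v='s'](R) ⋈[d=g] T)))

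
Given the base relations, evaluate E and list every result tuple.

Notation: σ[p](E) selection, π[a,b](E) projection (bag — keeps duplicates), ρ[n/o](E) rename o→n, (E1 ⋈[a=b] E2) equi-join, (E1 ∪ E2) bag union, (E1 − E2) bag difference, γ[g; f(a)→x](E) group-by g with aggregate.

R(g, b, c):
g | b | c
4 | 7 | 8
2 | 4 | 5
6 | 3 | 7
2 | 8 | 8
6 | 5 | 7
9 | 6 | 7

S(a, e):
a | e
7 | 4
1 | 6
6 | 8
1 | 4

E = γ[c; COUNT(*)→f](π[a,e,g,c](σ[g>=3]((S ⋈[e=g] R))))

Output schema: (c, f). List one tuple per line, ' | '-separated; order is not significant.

Stepwise |·|:
  S → 4
  R → 6
  (S ⋈[e=g] R) → 4
  σ[g>=3]((S ⋈[e=g] R)) → 4
  π[a,e,g,c](σ[g>=3]((S ⋈[e=g] R))) → 4
  γ[c; COUNT(*)→f](π[a,e,g,c](σ[g>=3]((S ⋈[e=g] R)))) → 2

== RESULT ==
c | f
7 | 2
8 | 2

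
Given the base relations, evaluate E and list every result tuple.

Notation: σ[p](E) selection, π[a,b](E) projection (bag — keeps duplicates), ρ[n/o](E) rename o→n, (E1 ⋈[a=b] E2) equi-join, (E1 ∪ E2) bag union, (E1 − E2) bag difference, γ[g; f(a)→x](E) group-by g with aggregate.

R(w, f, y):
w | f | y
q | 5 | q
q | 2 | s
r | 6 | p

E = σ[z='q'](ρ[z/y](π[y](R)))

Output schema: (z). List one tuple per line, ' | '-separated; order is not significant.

Per-node cardinality:
  R → 3
  π[y](R) → 3
  ρ[z/y](π[y](R)) → 3
  σ[z='q'](ρ[z/y](π[y](R))) → 1

== RESULT ==
z
q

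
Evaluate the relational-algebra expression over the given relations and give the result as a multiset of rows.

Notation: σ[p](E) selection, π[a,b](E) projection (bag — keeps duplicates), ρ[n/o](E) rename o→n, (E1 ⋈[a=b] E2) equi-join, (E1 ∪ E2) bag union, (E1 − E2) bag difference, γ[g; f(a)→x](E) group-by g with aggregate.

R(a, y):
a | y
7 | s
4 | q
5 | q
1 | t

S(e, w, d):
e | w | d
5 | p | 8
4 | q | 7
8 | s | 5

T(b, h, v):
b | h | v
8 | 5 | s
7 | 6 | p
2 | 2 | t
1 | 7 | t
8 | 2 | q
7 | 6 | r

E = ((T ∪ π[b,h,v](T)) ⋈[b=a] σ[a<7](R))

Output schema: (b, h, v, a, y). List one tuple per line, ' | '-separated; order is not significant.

Row counts bottom-up:
  T → 6
  T → 6
  π[b,h,v](T) → 6
  (T ∪ π[b,h,v](T)) → 12
  R → 4
  σ[a<7](R) → 3
  ((T ∪ π[b,h,v](T)) ⋈[b=a] σ[a<7](R)) → 2

== RESULT ==
b | h | v | a | y
1 | 7 | t | 1 | t
1 | 7 | t | 1 | t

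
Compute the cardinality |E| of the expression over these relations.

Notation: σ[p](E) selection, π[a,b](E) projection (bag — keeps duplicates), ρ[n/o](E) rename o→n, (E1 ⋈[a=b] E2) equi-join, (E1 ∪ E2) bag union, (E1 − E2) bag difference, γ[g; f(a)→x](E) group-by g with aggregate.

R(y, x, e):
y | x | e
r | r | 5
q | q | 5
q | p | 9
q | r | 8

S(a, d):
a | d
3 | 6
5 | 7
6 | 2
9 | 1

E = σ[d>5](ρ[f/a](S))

Per-node cardinality:
  S → 4
  ρ[f/a](S) → 4
  σ[d>5](ρ[f/a](S)) → 2

|E| = 2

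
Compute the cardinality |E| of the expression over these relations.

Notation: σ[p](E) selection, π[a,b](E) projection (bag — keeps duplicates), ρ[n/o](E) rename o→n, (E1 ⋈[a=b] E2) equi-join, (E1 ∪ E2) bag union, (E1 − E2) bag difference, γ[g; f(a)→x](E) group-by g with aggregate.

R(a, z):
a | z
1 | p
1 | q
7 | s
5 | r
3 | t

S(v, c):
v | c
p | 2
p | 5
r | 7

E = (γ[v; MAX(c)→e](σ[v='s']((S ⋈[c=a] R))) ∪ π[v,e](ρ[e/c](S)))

Per-node cardinality:
  S → 3
  R → 5
  (S ⋈[c=a] R) → 2
  σ[v='s']((S ⋈[c=a] R)) → 0
  γ[v; MAX(c)→e](σ[v='s']((S ⋈[c=a] R))) → 0
  S → 3
  ρ[e/c](S) → 3
  π[v,e](ρ[e/c](S)) → 3
  (γ[v; MAX(c)→e](σ[v='s']((S ⋈[c=a] R))) ∪ π[v,e](ρ[e/c](S))) → 3

|E| = 3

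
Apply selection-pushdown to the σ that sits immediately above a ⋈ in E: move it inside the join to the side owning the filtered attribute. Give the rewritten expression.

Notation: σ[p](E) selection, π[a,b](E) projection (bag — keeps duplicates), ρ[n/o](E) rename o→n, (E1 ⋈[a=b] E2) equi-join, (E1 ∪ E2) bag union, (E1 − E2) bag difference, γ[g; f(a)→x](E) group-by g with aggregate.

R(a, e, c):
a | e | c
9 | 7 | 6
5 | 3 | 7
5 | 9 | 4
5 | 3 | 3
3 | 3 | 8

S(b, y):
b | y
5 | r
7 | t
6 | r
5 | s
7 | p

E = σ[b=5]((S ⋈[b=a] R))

σ filters on b, owned by the left side.
E' = (σ[b=5](S) ⋈[b=a] R)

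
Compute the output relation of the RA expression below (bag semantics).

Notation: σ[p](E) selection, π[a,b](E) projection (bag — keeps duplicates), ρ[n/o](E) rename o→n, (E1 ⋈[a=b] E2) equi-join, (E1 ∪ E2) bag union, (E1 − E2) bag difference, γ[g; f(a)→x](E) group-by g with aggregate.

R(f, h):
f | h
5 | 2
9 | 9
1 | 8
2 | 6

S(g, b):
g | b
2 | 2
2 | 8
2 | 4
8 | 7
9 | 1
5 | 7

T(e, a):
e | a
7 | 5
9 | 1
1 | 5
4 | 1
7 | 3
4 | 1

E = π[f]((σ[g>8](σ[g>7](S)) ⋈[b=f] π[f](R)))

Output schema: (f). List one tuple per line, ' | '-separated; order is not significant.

Row counts bottom-up:
  S → 6
  σ[g>7](S) → 2
  σ[g>8](σ[g>7](S)) → 1
  R → 4
  π[f](R) → 4
  (σ[g>8](σ[g>7](S)) ⋈[b=f] π[f](R)) → 1
  π[f]((σ[g>8](σ[g>7](S)) ⋈[b=f] π[f](R))) → 1

== RESULT ==
f
1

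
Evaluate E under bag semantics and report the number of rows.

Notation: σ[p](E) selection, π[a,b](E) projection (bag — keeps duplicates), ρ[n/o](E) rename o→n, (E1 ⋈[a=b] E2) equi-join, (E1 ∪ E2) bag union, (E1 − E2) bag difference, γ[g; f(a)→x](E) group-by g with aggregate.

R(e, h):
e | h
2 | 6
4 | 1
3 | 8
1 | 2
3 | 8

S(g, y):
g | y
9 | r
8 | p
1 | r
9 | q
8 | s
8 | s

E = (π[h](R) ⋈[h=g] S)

Stepwise |·|:
  R → 5
  π[h](R) → 5
  S → 6
  (π[h](R) ⋈[h=g] S) → 7

|E| = 7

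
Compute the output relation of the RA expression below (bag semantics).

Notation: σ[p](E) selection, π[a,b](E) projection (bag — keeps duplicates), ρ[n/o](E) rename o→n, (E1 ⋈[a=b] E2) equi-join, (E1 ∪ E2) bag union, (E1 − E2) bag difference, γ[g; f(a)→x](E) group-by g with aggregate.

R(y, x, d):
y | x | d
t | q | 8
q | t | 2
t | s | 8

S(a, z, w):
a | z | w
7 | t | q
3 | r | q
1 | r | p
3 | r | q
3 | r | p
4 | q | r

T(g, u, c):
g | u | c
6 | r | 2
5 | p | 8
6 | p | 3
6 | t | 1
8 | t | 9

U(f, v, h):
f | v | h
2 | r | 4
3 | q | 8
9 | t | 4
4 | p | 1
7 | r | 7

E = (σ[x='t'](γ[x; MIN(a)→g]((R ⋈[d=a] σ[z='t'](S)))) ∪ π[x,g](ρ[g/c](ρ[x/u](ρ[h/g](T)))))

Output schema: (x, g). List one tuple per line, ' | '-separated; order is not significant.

Subexpression sizes:
  R → 3
  S → 6
  σ[z='t'](S) → 1
  (R ⋈[d=a] σ[z='t'](S)) → 0
  γ[x; MIN(a)→g]((R ⋈[d=a] σ[z='t'](S))) → 0
  σ[x='t'](γ[x; MIN(a)→g]((R ⋈[d=a] σ[z='t'](S)))) → 0
  T → 5
  ρ[h/g](T) → 5
  ρ[x/u](ρ[h/g](T)) → 5
  ρ[g/c](ρ[x/u](ρ[h/g](T))) → 5
  π[x,g](ρ[g/c](ρ[x/u](ρ[h/g](T)))) → 5
  (σ[x='t'](γ[x; MIN(a)→g]((R ⋈[d=a] σ[z='t'](S)))) ∪ π[x,g](ρ[g/c](ρ[x/u](ρ[h/g](T))))) → 5

== RESULT ==
x | g
p | 3
p | 8
r | 2
t | 1
t | 9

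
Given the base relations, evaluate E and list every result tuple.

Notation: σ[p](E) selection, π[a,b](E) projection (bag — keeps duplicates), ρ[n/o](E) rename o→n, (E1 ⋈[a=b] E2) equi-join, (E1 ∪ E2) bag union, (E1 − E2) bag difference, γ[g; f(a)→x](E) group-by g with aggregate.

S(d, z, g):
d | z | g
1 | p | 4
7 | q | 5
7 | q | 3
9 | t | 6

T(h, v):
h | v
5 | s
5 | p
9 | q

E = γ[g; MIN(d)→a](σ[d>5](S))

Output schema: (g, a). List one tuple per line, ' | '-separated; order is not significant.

Per-node cardinality:
  S → 4
  σ[d>5](S) → 3
  γ[g; MIN(d)→a](σ[d>5](S)) → 3

== RESULT ==
g | a
3 | 7
5 | 7
6 | 9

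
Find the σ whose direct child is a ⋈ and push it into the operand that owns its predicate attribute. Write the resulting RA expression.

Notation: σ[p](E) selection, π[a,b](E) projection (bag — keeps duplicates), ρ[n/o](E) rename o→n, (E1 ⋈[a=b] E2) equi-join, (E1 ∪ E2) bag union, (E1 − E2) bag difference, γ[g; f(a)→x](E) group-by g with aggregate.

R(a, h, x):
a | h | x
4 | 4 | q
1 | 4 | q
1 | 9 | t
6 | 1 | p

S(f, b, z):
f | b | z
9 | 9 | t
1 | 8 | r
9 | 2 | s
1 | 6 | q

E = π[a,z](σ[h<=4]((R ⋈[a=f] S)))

σ filters on h, owned by the left side.
E' = π[a,z]((σ[h<=4](R) ⋈[a=f] S))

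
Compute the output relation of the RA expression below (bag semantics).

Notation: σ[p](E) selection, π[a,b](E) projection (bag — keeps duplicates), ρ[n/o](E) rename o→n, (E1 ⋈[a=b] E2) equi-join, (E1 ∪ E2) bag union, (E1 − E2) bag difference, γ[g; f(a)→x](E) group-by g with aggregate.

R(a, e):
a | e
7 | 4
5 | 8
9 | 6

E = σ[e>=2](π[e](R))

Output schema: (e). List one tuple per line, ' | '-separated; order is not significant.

Row counts bottom-up:
  R → 3
  π[e](R) → 3
  σ[e>=2](π[e](R)) → 3

== RESULT ==
e
4
6
8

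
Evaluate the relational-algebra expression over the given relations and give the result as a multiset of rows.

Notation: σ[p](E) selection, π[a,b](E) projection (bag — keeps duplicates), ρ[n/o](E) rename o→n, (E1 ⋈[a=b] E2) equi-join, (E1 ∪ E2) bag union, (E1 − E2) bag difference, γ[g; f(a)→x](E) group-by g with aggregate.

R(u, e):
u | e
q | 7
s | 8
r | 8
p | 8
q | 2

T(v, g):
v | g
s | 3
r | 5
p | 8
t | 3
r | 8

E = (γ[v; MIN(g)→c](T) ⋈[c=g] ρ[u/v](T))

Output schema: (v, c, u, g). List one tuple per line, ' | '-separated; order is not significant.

Row counts bottom-up:
  T → 5
  γ[v; MIN(g)→c](T) → 4
  T → 5
  ρ[u/v](T) → 5
  (γ[v; MIN(g)→c](T) ⋈[c=g] ρ[u/v](T)) → 7

== RESULT ==
v | c | u | g
p | 8 | p | 8
p | 8 | r | 8
r | 5 | r | 5
s | 3 | s | 3
s | 3 | t | 3
t | 3 | s | 3
t | 3 | t | 3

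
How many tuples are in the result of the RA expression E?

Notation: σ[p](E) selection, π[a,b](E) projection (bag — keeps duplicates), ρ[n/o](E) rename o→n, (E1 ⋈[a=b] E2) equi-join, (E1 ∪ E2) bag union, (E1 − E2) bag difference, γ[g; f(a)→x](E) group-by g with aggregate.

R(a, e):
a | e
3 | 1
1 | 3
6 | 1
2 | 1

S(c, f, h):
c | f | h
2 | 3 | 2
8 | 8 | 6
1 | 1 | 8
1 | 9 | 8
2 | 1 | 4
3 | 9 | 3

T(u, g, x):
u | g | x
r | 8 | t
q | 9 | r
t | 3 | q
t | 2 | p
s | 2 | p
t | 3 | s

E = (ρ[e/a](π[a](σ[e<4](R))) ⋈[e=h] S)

Row counts bottom-up:
  R → 4
  σ[e<4](R) → 4
  π[a](σ[e<4](R)) → 4
  ρ[e/a](π[a](σ[e<4](R))) → 4
  S → 6
  (ρ[e/a](π[a](σ[e<4](R))) ⋈[e=h] S) → 3

|E| = 3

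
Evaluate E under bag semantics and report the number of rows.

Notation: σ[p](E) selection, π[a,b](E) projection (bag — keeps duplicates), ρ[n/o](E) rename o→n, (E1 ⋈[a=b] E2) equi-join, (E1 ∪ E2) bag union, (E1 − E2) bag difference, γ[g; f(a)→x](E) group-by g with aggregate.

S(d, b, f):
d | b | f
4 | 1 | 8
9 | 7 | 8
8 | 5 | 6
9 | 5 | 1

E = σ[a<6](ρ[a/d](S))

Subexpression sizes:
  S → 4
  ρ[a/d](S) → 4
  σ[a<6](ρ[a/d](S)) → 1

|E| = 1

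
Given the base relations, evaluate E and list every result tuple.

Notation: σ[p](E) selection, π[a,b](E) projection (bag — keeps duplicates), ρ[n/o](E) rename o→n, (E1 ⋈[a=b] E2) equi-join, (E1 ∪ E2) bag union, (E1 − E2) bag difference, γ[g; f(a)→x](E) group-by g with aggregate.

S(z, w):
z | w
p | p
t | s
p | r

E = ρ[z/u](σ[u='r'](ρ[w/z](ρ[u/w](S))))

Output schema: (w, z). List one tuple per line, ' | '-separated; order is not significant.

Stepwise |·|:
  S → 3
  ρ[u/w](S) → 3
  ρ[w/z](ρ[u/w](S)) → 3
  σ[u='r'](ρ[w/z](ρ[u/w](S))) → 1
  ρ[z/u](σ[u='r'](ρ[w/z](ρ[u/w](S)))) → 1

== RESULT ==
w | z
p | r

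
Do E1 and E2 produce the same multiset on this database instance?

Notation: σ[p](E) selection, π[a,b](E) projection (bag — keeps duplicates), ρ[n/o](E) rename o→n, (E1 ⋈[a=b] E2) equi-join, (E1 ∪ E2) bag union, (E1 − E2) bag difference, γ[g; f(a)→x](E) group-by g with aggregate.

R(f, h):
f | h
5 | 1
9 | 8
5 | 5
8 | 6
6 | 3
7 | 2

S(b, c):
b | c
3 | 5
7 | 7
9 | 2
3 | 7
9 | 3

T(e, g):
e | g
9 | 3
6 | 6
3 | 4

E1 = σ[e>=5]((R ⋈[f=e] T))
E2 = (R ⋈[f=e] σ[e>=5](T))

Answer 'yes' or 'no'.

E1 subexpression sizes:
  R → 6
  T → 3
  (R ⋈[f=e] T) → 2
  σ[e>=5]((R ⋈[f=e] T)) → 2
E2 subexpression sizes:
  R → 6
  T → 3
  σ[e>=5](T) → 2
  (R ⋈[f=e] σ[e>=5](T)) → 2

E1 and E2 produce the same multiset:
f | h | e | g
6 | 3 | 6 | 6
9 | 8 | 9 | 3

yes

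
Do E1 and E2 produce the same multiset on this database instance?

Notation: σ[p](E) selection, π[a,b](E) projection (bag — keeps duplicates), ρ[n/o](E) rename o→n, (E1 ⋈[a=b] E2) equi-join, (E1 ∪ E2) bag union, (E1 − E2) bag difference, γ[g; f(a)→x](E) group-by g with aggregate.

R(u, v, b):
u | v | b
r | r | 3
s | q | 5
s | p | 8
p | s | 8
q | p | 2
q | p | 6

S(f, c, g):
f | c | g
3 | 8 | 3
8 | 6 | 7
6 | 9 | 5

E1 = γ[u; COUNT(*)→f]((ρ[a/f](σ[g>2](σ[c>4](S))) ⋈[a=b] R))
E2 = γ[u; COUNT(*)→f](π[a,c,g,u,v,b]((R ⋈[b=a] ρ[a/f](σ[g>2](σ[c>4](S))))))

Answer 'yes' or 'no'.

E1 per-node cardinality:
  S → 3
  σ[c>4](S) → 3
  σ[g>2](σ[c>4](S)) → 3
  ρ[a/f](σ[g>2](σ[c>4](S))) → 3
  R → 6
  (ρ[a/f](σ[g>2](σ[c>4](S))) ⋈[a=b] R) → 4
  γ[u; COUNT(*)→f]((ρ[a/f](σ[g>2](σ[c>4](S))) ⋈[a=b] R)) → 4
E2 per-node cardinality:
  R → 6
  S → 3
  σ[c>4](S) → 3
  σ[g>2](σ[c>4](S)) → 3
  ρ[a/f](σ[g>2](σ[c>4](S))) → 3
  (R ⋈[b=a] ρ[a/f](σ[g>2](σ[c>4](S)))) → 4
  π[a,c,g,u,v,b]((R ⋈[b=a] ρ[a/f](σ[g>2](σ[c>4](S))))) → 4
  γ[u; COUNT(*)→f](π[a,c,g,u,v,b]((R ⋈[b=a] ρ[a/f](σ[g>2](σ[c>4](S)))))) → 4

E1 and E2 produce the same multiset:
u | f
p | 1
q | 1
r | 1
s | 1

yes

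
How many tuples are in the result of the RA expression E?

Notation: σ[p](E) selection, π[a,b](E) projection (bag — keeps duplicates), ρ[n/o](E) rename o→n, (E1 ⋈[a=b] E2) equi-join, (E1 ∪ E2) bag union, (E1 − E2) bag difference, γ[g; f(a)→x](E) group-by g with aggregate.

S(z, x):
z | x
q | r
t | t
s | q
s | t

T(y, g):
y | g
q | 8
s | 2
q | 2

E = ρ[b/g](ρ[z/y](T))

Per-node cardinality:
  T → 3
  ρ[z/y](T) → 3
  ρ[b/g](ρ[z/y](T)) → 3

|E| = 3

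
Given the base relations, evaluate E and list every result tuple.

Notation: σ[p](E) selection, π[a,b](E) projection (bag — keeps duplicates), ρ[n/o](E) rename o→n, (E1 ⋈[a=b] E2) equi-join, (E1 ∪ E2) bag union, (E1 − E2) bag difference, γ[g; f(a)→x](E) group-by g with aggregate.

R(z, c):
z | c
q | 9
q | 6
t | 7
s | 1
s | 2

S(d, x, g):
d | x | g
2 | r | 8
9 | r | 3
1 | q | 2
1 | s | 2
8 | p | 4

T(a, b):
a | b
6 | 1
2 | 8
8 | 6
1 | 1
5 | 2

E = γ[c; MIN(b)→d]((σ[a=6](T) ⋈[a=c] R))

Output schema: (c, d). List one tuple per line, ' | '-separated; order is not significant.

Per-node cardinality:
  T → 5
  σ[a=6](T) → 1
  R → 5
  (σ[a=6](T) ⋈[a=c] R) → 1
  γ[c; MIN(b)→d]((σ[a=6](T) ⋈[a=c] R)) → 1

== RESULT ==
c | d
6 | 1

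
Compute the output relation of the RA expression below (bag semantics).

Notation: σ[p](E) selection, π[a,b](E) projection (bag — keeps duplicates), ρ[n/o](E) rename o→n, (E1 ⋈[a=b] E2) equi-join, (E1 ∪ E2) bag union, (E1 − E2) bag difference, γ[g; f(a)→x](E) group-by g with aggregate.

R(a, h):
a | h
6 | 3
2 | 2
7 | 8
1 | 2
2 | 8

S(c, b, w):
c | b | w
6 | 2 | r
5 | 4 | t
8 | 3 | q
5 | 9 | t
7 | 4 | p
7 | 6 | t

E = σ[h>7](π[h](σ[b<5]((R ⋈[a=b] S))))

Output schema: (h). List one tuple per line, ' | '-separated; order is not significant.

Per-node cardinality:
  R → 5
  S → 6
  (R ⋈[a=b] S) → 3
  σ[b<5]((R ⋈[a=b] S)) → 2
  π[h](σ[b<5]((R ⋈[a=b] S))) → 2
  σ[h>7](π[h](σ[b<5]((R ⋈[a=b] S)))) → 1

== RESULT ==
h
8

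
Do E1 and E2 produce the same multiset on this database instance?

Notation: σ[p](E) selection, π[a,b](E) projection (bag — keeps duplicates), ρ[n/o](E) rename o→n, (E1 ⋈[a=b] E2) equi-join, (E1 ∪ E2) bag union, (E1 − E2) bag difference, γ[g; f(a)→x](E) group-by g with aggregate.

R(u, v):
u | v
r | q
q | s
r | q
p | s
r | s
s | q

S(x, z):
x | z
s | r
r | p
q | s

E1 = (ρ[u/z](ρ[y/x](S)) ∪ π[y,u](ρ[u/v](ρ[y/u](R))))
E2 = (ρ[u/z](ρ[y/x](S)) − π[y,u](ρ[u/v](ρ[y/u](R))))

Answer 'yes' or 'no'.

E1 stepwise |·|:
  S → 3
  ρ[y/x](S) → 3
  ρ[u/z](ρ[y/x](S)) → 3
  R → 6
  ρ[y/u](R) → 6
  ρ[u/v](ρ[y/u](R)) → 6
  π[y,u](ρ[u/v](ρ[y/u](R))) → 6
  (ρ[u/z](ρ[y/x](S)) ∪ π[y,u](ρ[u/v](ρ[y/u](R)))) → 9
E2 stepwise |·|:
  S → 3
  ρ[y/x](S) → 3
  ρ[u/z](ρ[y/x](S)) → 3
  R → 6
  ρ[y/u](R) → 6
  ρ[u/v](ρ[y/u](R)) → 6
  π[y,u](ρ[u/v](ρ[y/u](R))) → 6
  (ρ[u/z](ρ[y/x](S)) − π[y,u](ρ[u/v](ρ[y/u](R)))) → 2

E1 result:
y | u
p | s
q | s
q | s
r | p
r | q
r | q
r | s
s | q
s | r
E2 result:
y | u
r | p
s | r
Witness: ('p', 's') appears 1× in E1 but 0× in E2.

no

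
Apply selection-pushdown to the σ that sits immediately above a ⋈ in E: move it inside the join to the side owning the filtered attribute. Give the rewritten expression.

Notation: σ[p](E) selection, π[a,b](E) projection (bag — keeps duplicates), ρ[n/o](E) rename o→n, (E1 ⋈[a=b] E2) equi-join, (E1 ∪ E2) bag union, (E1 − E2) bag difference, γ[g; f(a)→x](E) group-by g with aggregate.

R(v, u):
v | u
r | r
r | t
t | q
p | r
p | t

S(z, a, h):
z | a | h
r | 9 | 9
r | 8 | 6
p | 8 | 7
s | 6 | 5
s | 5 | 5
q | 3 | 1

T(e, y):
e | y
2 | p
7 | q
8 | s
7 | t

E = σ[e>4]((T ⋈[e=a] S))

σ filters on e, owned by the left side.
E' = (σ[e>4](T) ⋈[e=a] S)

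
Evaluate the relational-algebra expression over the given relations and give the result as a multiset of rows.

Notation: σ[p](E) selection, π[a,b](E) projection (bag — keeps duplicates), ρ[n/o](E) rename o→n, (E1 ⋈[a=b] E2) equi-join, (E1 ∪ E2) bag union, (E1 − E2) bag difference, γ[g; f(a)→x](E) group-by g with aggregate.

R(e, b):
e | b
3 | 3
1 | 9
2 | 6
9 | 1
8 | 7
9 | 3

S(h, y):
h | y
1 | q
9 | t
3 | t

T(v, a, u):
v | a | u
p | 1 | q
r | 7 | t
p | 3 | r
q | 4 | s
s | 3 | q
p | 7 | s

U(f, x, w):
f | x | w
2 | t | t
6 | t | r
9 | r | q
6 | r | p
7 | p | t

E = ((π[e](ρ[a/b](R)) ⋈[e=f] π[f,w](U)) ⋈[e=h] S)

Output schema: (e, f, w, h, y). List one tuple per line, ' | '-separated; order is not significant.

Row counts bottom-up:
  R → 6
  ρ[a/b](R) → 6
  π[e](ρ[a/b](R)) → 6
  U → 5
  π[f,w](U) → 5
  (π[e](ρ[a/b](R)) ⋈[e=f] π[f,w](U)) → 3
  S → 3
  ((π[e](ρ[a/b](R)) ⋈[e=f] π[f,w](U)) ⋈[e=h] S) → 2

== RESULT ==
e | f | w | h | y
9 | 9 | q | 9 | t
9 | 9 | q | 9 | t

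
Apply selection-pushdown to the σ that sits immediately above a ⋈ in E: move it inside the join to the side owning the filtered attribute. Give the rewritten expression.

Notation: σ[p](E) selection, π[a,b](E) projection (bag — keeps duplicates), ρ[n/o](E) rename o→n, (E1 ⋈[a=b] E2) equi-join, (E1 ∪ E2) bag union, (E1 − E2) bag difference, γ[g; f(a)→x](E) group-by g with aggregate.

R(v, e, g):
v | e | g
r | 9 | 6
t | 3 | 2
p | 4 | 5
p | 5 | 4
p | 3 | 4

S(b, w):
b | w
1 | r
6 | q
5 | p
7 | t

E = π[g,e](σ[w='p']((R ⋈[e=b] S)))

σ filters on w, owned by the right side.
E' = π[g,e]((R ⋈[e=b] σ[w='p'](S)))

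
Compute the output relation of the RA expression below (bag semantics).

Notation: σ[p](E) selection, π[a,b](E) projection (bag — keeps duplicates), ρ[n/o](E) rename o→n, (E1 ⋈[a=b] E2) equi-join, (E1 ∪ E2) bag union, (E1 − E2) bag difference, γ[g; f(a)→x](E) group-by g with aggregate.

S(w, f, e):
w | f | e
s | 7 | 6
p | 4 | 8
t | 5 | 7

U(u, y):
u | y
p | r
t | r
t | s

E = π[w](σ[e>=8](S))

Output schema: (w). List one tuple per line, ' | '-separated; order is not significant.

Subexpression sizes:
  S → 3
  σ[e>=8](S) → 1
  π[w](σ[e>=8](S)) → 1

== RESULT ==
w
p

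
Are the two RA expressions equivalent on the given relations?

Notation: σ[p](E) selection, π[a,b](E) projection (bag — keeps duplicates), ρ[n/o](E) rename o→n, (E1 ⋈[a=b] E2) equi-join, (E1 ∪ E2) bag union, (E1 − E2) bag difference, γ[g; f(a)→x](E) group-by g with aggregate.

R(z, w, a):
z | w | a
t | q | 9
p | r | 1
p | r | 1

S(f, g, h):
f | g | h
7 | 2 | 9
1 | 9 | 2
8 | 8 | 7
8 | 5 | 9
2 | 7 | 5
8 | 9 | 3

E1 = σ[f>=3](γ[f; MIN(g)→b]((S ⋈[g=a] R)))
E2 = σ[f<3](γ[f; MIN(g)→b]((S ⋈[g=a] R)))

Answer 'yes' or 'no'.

E1 row counts bottom-up:
  S → 6
  R → 3
  (S ⋈[g=a] R) → 2
  γ[f; MIN(g)→b]((S ⋈[g=a] R)) → 2
  σ[f>=3](γ[f; MIN(g)→b]((S ⋈[g=a] R))) → 1
E2 row counts bottom-up:
  S → 6
  R → 3
  (S ⋈[g=a] R) → 2
  γ[f; MIN(g)→b]((S ⋈[g=a] R)) → 2
  σ[f<3](γ[f; MIN(g)→b]((S ⋈[g=a] R))) → 1

E1 result:
f | b
8 | 9
E2 result:
f | b
1 | 9
Witness: (8, 9) appears 1× in E1 but 0× in E2.

no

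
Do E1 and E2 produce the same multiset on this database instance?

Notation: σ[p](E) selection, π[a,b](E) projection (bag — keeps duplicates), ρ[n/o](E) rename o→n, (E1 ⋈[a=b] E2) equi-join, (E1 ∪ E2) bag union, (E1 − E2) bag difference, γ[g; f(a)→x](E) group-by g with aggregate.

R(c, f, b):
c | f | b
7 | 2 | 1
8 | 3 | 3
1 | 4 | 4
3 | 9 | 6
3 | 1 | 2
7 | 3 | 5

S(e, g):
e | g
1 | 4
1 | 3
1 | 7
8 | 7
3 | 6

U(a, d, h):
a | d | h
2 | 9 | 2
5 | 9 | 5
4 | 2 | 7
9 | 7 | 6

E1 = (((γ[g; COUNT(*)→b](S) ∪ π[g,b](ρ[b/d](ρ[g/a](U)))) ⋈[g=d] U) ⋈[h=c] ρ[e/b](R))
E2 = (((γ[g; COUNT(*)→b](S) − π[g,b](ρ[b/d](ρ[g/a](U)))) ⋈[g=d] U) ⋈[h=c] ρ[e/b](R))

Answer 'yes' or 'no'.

E1 subexpression sizes:
  S → 5
  γ[g; COUNT(*)→b](S) → 4
  U → 4
  ρ[g/a](U) → 4
  ρ[b/d](ρ[g/a](U)) → 4
  π[g,b](ρ[b/d](ρ[g/a](U))) → 4
  (γ[g; COUNT(*)→b](S) ∪ π[g,b](ρ[b/d](ρ[g/a](U)))) → 8
  U → 4
  ((γ[g; COUNT(*)→b](S) ∪ π[g,b](ρ[b/d](ρ[g/a](U)))) ⋈[g=d] U) → 4
  R → 6
  ρ[e/b](R) → 6
  (((γ[g; COUNT(*)→b](S) ∪ π[g,b](ρ[b/d](ρ[g/a](U)))) ⋈[g=d] U) ⋈[h=c] ρ[e/b](R)) → 2
E2 subexpression sizes:
  S → 5
  γ[g; COUNT(*)→b](S) → 4
  U → 4
  ρ[g/a](U) → 4
  ρ[b/d](ρ[g/a](U)) → 4
  π[g,b](ρ[b/d](ρ[g/a](U))) → 4
  (γ[g; COUNT(*)→b](S) − π[g,b](ρ[b/d](ρ[g/a](U)))) → 4
  U → 4
  ((γ[g; COUNT(*)→b](S) − π[g,b](ρ[b/d](ρ[g/a](U)))) ⋈[g=d] U) → 1
  R → 6
  ρ[e/b](R) → 6
  (((γ[g; COUNT(*)→b](S) − π[g,b](ρ[b/d](ρ[g/a](U)))) ⋈[g=d] U) ⋈[h=c] ρ[e/b](R)) → 0

E1 result:
g | b | a | d | h | c | f | e
2 | 9 | 4 | 2 | 7 | 7 | 2 | 1
2 | 9 | 4 | 2 | 7 | 7 | 3 | 5
E2 result:
g | b | a | d | h | c | f | e
(0 rows)
Witness: (2, 9, 4, 2, 7, 7, 2, 1) appears 1× in E1 but 0× in E2.

no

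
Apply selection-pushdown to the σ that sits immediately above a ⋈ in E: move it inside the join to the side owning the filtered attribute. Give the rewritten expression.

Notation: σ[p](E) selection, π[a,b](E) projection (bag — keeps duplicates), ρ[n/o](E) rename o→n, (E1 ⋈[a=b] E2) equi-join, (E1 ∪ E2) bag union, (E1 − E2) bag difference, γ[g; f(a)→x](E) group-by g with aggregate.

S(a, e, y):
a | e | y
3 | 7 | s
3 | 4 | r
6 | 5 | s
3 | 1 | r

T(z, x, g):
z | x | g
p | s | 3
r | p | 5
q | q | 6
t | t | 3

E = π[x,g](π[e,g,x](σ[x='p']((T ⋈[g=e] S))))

σ filters on x, owned by the left side.
E' = π[x,g](π[e,g,x]((σ[x='p'](T) ⋈[g=e] S)))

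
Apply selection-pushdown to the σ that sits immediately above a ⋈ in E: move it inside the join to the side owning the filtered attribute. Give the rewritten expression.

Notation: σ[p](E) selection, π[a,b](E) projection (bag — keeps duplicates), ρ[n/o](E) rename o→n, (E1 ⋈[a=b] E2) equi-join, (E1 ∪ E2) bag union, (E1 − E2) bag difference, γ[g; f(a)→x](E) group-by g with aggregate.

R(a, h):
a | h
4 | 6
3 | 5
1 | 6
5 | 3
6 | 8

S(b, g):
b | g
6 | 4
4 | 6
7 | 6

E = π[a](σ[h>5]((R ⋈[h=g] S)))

σ filters on h, owned by the left side.
E' = π[a]((σ[h>5](R) ⋈[h=g] S))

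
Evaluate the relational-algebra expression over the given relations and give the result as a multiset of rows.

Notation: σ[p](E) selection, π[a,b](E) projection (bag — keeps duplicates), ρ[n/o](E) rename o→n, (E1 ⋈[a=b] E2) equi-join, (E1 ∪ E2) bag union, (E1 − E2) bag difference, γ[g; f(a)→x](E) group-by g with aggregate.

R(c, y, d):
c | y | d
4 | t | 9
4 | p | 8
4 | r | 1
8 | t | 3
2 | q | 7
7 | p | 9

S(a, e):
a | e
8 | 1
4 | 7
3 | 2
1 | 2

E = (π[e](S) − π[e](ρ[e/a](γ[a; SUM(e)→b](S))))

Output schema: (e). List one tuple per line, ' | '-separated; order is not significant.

Stepwise |·|:
  S → 4
  π[e](S) → 4
  S → 4
  γ[a; SUM(e)→b](S) → 4
  ρ[e/a](γ[a; SUM(e)→b](S)) → 4
  π[e](ρ[e/a](γ[a; SUM(e)→b](S))) → 4
  (π[e](S) − π[e](ρ[e/a](γ[a; SUM(e)→b](S)))) → 3

== RESULT ==
e
2
2
7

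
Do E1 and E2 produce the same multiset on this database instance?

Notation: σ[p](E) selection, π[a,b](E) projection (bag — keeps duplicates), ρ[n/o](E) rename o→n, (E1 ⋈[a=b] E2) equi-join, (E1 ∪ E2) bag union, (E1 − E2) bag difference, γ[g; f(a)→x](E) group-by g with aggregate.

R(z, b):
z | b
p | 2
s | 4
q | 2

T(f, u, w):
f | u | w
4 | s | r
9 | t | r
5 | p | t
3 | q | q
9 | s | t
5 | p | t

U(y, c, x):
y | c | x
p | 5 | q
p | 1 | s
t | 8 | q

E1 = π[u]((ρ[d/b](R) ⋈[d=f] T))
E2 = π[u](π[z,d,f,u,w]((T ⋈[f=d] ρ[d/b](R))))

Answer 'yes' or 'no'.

E1 per-node cardinality:
  R → 3
  ρ[d/b](R) → 3
  T → 6
  (ρ[d/b](R) ⋈[d=f] T) → 1
  π[u]((ρ[d/b](R) ⋈[d=f] T)) → 1
E2 per-node cardinality:
  T → 6
  R → 3
  ρ[d/b](R) → 3
  (T ⋈[f=d] ρ[d/b](R)) → 1
  π[z,d,f,u,w]((T ⋈[f=d] ρ[d/b](R))) → 1
  π[u](π[z,d,f,u,w]((T ⋈[f=d] ρ[d/b](R)))) → 1

E1 and E2 produce the same multiset:
u
s

yes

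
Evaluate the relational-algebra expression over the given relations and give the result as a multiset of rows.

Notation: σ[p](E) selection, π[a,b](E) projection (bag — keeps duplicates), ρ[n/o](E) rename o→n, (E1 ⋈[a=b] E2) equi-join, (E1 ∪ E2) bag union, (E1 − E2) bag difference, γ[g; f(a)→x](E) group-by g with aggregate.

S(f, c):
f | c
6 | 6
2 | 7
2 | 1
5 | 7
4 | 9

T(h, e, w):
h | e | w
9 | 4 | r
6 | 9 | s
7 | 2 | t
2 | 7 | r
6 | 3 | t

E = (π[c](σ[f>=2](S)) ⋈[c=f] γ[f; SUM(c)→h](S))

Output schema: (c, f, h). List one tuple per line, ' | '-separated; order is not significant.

Row counts bottom-up:
  S → 5
  σ[f>=2](S) → 5
  π[c](σ[f>=2](S)) → 5
  S → 5
  γ[f; SUM(c)→h](S) → 4
  (π[c](σ[f>=2](S)) ⋈[c=f] γ[f; SUM(c)→h](S)) → 1

== RESULT ==
c | f | h
6 | 6 | 6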